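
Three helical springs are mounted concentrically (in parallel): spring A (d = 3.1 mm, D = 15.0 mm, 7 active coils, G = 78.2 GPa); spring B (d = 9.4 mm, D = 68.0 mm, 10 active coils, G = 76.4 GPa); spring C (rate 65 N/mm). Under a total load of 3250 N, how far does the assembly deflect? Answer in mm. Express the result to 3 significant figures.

k_A = Gd⁴/(8D³N_a) = (78.2×10³)(3.1⁴)/(8·15.0³·7) = 38.211 N/mm
k_B = Gd⁴/(8D³N_a) = (76.4×10³)(9.4⁴)/(8·68.0³·10) = 23.713 N/mm
Parallel: k_eq = 38.211 + 23.713 + 65 = 126.92 N/mm
δ = F/k_eq = 3250/126.92 = 25.606 mm

25.6 mm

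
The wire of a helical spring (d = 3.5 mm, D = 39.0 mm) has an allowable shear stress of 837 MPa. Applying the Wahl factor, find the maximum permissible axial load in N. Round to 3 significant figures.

320 N

C = D/d = 39.0/3.5 = 11.1429
K_W = (4C−1)/(4C−4) + 0.615/C = 43.571/40.571 + 0.0552 = 1.1291
τ_max = K·8FD/(πd³) → F_max = τ_allow·πd³/(8DK)
F_max = 837·π·3.5³/(8·39.0·1.1291) = 1.1274e+05/352.29 = 320.02 N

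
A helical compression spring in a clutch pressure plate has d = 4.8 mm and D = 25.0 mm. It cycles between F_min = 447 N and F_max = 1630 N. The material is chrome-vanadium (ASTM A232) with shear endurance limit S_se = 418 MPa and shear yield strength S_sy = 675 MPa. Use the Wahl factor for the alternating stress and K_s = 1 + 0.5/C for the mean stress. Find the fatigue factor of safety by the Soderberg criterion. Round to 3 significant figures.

0.493

C = D/d = 25.0/4.8 = 5.2083; K_W = (4C−1)/(4C−4)+0.615/C = 1.2963; K_s = 1+0.5/C = 1.0960
F_a = (F_max−F_min)/2 = 591.5 N; F_m = (F_max+F_min)/2 = 1038.5 N
τ_a = K_W·8F_aD/(πd³) = 1.2963 × 340.5 = 441.38 MPa
τ_m = K_s·8F_mD/(πd³) = 1.0960 × 597.81 = 655.2 MPa
Soderberg: 1/n_f = τ_a/S_se + τ_m/S_sy = 441.38/418 + 655.2/675 = 1.05594 + 0.97067 = 2.0266
n_f = 1/2.0266 = 0.4934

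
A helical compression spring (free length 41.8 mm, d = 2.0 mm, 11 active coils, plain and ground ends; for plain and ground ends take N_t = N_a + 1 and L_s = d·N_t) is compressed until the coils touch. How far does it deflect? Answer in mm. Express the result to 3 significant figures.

N_t = 12; L_s = 2.0·12 = 24 mm
δ_solid = L₀ − L_s = 41.8 − 24 = 17.8 mm

17.8 mm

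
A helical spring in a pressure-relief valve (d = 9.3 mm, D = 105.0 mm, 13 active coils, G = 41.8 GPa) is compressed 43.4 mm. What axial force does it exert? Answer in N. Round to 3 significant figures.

113 N

k = Gd⁴/(8D³N_a) = (41.8×10³)(9.3⁴)/(8·105.0³·13) = 2.5972 N/mm
F = k·δ = 2.5972 × 43.4 = 112.72 N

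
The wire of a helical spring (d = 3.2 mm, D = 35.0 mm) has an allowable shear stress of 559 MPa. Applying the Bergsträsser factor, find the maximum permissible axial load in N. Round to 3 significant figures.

C = D/d = 35.0/3.2 = 10.9375
K_B = (4C+2)/(4C−3) = 45.750/40.750 = 1.1227
τ_max = K·8FD/(πd³) → F_max = τ_allow·πd³/(8DK)
F_max = 559·π·3.2³/(8·35.0·1.1227) = 57546/314.36 = 183.06 N

183 N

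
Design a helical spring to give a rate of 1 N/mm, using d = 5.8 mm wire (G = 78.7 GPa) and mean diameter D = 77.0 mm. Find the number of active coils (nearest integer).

24

N_a = Gd⁴/(8D³k) = (78.7×10³ × 5.8⁴)/(8 × 77.0³ × 1)
    = 8.90608e+07 / 3.65226e+06 = 24.39 → 24 coils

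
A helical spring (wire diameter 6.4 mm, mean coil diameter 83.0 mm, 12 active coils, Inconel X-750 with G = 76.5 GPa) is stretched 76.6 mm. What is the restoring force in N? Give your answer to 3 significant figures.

k = Gd⁴/(8D³N_a) = (76.5×10³)(6.4⁴)/(8·83.0³·12) = 2.3382 N/mm
F = k·δ = 2.3382 × 76.6 = 179.1 N

179 N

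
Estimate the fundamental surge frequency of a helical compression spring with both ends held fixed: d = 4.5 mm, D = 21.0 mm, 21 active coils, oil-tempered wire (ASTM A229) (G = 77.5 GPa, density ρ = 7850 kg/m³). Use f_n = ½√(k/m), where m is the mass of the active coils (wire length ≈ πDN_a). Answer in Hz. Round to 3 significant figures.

k = Gd⁴/(8D³N_a) = (77.5×10³)(4.5⁴)/(8·21.0³·21) = 20.426 N/mm = 20426 N/m
Wire length L = πDN_a = π·21.0·21 = 1385.4 mm
m = ρ·(πd²/4)·L = 7850 × 15.904×10⁻⁶ m² × 1.3854 m = 0.17297 kg
f_n = ½√(k/m) = 0.5·√(20426/0.17297) = 0.5·√(1.1809e+05) = 171.82 Hz

172 Hz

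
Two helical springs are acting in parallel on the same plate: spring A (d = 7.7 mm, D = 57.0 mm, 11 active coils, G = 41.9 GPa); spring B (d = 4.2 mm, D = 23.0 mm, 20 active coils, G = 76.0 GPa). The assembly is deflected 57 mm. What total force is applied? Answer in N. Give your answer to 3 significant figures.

1210 N

k_A = Gd⁴/(8D³N_a) = (41.9×10³)(7.7⁴)/(8·57.0³·11) = 9.0379 N/mm
k_B = Gd⁴/(8D³N_a) = (76.0×10³)(4.2⁴)/(8·23.0³·20) = 12.148 N/mm
Parallel: k_eq = 9.0379 + 12.148 = 21.186 N/mm
F = k_eq·δ = 21.186·57 = 1207.6 N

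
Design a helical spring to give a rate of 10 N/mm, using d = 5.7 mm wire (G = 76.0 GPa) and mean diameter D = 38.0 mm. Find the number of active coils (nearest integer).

18

N_a = Gd⁴/(8D³k) = (76.0×10³ × 5.7⁴)/(8 × 38.0³ × 10)
    = 8.02256e+07 / 4.38976e+06 = 18.28 → 18 coils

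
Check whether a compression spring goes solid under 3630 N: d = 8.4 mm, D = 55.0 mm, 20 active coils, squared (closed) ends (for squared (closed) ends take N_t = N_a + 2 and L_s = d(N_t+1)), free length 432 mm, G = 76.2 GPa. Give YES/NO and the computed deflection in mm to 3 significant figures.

YES, δ = 255 mm

k = Gd⁴/(8D³N_a) = (76.2×10³)(8.4⁴)/(8·55.0³·20) = 14.252 N/mm
N_t = 22; L_s = 8.4·23 = 193.2 mm; δ_solid = L₀ − L_s = 432 − 193.2 = 238.8 mm
δ = F/k = 3630/14.252 = 254.71 mm
δ ≥ δ_solid → spring goes solid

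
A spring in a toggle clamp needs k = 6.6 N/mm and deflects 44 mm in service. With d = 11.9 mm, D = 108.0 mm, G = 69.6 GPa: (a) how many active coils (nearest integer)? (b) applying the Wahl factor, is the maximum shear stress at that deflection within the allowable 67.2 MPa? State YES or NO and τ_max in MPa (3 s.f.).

(a) 21 coils; (b) YES, τ_max = 55.0 MPa

N_a = Gd⁴/(8D³k) = (69.6×10³)(11.9⁴)/(8·108.0³·6.6) = 20.98 → N_a = 21
Actual rate k = Gd⁴/(8D³·21) = 6.595 N/mm
Working load F = kδ = 6.595·44 = 290.18 N
C = 108.0/11.9 = 9.0756; K_W = (4C−1)/(4C−4)+0.615/C = 1.1606
τ_max = K_W·8FD/(πd³) = 1.1606·47.358 = 54.965 MPa
τ_max ≤ 67.2 MPa → acceptable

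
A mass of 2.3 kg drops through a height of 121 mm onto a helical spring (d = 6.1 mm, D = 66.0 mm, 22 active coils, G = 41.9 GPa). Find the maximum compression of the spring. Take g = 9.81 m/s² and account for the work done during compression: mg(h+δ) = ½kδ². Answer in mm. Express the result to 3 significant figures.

91.4 mm

k = Gd⁴/(8D³N_a) = (41.9×10³)(6.1⁴)/(8·66.0³·22) = 1.1465 N/mm
W = mg = 2.3 × 9.81 = 22.563 N
½kδ² − Wδ − Wh = 0 → δ = (W + √(W² + 2kWh))/k
δ = (22.563 + √(509.09 + 6260.39))/1.1465 = (22.563 + 82.277)/1.1465 = 91.44 mm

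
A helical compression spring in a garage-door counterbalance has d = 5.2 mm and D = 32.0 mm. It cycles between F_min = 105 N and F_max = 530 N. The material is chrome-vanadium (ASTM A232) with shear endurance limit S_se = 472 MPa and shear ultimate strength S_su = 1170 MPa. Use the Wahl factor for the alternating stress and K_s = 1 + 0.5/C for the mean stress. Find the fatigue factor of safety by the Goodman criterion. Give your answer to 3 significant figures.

C = D/d = 32.0/5.2 = 6.1538; K_W = (4C−1)/(4C−4)+0.615/C = 1.2455; K_s = 1+0.5/C = 1.0813
F_a = (F_max−F_min)/2 = 212.5 N; F_m = (F_max+F_min)/2 = 317.5 N
τ_a = K_W·8F_aD/(πd³) = 1.2455 × 123.15 = 153.38 MPa
τ_m = K_s·8F_mD/(πd³) = 1.0813 × 184 = 198.95 MPa
Goodman: 1/n_f = τ_a/S_se + τ_m/S_su = 153.38/472 + 198.95/1170 = 0.32496 + 0.17005 = 0.495
n_f = 1/0.495 = 2.02

2.02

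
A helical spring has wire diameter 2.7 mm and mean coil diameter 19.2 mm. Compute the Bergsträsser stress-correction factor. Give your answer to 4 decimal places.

1.1965

C = D/d = 19.2/2.7 = 7.1111
K_B = (4C+2)/(4C−3) = 30.444/25.444 = 1.1965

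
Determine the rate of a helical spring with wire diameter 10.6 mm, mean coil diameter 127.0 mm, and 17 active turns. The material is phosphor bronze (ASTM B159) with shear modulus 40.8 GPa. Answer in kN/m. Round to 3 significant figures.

k = Gd⁴/(8D³N_a) = (40.8×10³ × 10.6⁴) / (8 × 127.0³ × 17)
  = 5.15091e+08 / 2.7858e+08 = 1.849 N/mm

1.85 kN/m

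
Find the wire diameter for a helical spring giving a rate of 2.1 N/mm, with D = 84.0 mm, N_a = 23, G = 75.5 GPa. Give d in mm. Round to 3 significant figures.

7.42 mm

d = (8D³N_a·k / G)^(1/4) = (8·84.0³·23·2.1 / (75.5×10³))^0.25
  = (3033.4)^0.25 = 7.4213 mm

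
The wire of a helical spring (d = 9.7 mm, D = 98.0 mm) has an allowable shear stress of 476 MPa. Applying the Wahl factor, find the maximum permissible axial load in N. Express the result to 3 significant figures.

C = D/d = 98.0/9.7 = 10.1031
K_W = (4C−1)/(4C−4) + 0.615/C = 39.412/36.412 + 0.0609 = 1.1433
τ_max = K·8FD/(πd³) → F_max = τ_allow·πd³/(8DK)
F_max = 476·π·9.7³/(8·98.0·1.1433) = 1.3648e+06/896.32 = 1522.7 N

1520 N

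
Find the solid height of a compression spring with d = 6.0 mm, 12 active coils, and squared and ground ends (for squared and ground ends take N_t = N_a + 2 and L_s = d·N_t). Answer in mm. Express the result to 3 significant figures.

84.0 mm

squared and ground ends: N_t = N_a + 2 = 12 + 2 = 14
L_s = d·N_t = 6.0 × 14 = 84 mm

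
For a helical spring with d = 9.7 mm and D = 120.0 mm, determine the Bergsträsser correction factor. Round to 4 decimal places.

1.1076

C = D/d = 120.0/9.7 = 12.3711
K_B = (4C+2)/(4C−3) = 51.485/46.485 = 1.1076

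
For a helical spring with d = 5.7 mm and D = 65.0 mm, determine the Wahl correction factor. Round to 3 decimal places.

C = D/d = 65.0/5.7 = 11.4035
K_W = (4C−1)/(4C−4) + 0.615/C = 44.614/41.614 + 0.0539 = 1.1260

1.126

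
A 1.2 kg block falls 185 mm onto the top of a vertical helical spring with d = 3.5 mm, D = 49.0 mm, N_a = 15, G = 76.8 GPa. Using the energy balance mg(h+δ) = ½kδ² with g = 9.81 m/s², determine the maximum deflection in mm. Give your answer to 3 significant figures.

k = Gd⁴/(8D³N_a) = (76.8×10³)(3.5⁴)/(8·49.0³·15) = 0.81633 N/mm
W = mg = 1.2 × 9.81 = 11.772 N
½kδ² − Wδ − Wh = 0 → δ = (W + √(W² + 2kWh))/k
δ = (11.772 + √(138.58 + 3555.62))/0.81633 = (11.772 + 60.78)/0.81633 = 88.876 mm

88.9 mm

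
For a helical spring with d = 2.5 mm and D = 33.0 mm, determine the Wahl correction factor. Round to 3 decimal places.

C = D/d = 33.0/2.5 = 13.2000
K_W = (4C−1)/(4C−4) + 0.615/C = 51.800/48.800 + 0.0466 = 1.1081

1.108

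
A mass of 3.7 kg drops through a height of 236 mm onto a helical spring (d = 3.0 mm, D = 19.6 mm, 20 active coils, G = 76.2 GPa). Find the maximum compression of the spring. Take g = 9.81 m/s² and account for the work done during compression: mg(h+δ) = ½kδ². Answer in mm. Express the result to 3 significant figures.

65.3 mm

k = Gd⁴/(8D³N_a) = (76.2×10³)(3.0⁴)/(8·19.6³·20) = 5.1233 N/mm
W = mg = 3.7 × 9.81 = 36.297 N
½kδ² − Wδ − Wh = 0 → δ = (W + √(W² + 2kWh))/k
δ = (36.297 + √(1317.5 + 87773.7))/5.1233 = (36.297 + 298.48)/5.1233 = 65.344 mm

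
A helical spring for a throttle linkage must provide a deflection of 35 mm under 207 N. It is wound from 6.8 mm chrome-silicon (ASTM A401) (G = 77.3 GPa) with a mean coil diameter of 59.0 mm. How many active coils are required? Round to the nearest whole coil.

Required rate k = F/δ = 207/35 = 5.9143 N/mm
N_a = Gd⁴/(8D³k) = (77.3×10³ × 6.8⁴)/(8 × 59.0³ × 5.9143)
    = 1.65278e+08 / 9.71736e+06 = 17.01 → 17 coils

17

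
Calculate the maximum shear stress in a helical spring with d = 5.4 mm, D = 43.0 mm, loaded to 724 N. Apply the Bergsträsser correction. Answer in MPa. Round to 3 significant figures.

Spring index C = D/d = 43.0/5.4 = 7.9630
K_B = (4C+2)/(4C−3) = 33.852/28.852 = 1.1733
τ₀ = 8FD/(πd³) = 8·724·43.0/(π·5.4³) = 249056/494.69 = 503.46 MPa
τ_max = K·τ₀ = 1.1733 × 503.46 = 590.71 MPa

591 MPa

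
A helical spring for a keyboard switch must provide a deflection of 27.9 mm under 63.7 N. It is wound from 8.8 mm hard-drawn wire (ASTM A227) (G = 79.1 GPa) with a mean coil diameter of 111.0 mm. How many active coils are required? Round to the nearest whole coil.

Required rate k = F/δ = 63.7/27.9 = 2.2832 N/mm
N_a = Gd⁴/(8D³k) = (79.1×10³ × 8.8⁴)/(8 × 111.0³ × 2.2832)
    = 4.74359e+08 / 2.49801e+07 = 18.99 → 19 coils

19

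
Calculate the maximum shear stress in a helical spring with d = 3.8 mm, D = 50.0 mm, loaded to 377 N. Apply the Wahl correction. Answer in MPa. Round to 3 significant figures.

Spring index C = D/d = 50.0/3.8 = 13.1579
K_W = (4C−1)/(4C−4) + 0.615/C = 51.632/48.632 + 0.0467 = 1.1084
τ₀ = 8FD/(πd³) = 8·377·50.0/(π·3.8³) = 150800/172.39 = 874.78 MPa
τ_max = K·τ₀ = 1.1084 × 874.78 = 969.64 MPa

970 MPa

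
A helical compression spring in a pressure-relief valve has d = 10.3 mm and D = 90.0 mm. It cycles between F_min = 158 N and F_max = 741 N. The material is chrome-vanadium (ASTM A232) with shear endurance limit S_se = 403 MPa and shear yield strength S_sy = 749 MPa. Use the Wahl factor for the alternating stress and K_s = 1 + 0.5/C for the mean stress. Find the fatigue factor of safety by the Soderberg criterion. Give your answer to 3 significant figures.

C = D/d = 90.0/10.3 = 8.7379; K_W = (4C−1)/(4C−4)+0.615/C = 1.1673; K_s = 1+0.5/C = 1.0572
F_a = (F_max−F_min)/2 = 291.5 N; F_m = (F_max+F_min)/2 = 449.5 N
τ_a = K_W·8F_aD/(πd³) = 1.1673 × 61.138 = 71.367 MPa
τ_m = K_s·8F_mD/(πd³) = 1.0572 × 94.276 = 99.671 MPa
Soderberg: 1/n_f = τ_a/S_se + τ_m/S_sy = 71.367/403 + 99.671/749 = 0.17709 + 0.13307 = 0.31016
n_f = 1/0.31016 = 3.224

3.22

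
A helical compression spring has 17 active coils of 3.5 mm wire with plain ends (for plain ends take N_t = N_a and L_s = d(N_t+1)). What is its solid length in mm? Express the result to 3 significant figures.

plain ends: N_t = N_a = 17
L_s = d·(N_t+1) = 3.5 × 18 = 63 mm

63.0 mm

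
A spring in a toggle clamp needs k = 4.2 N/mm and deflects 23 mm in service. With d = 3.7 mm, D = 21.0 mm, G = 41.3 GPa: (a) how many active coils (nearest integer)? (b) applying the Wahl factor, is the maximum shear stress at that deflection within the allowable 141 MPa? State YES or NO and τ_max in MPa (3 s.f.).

(a) 25 coils; (b) YES, τ_max = 129 MPa

N_a = Gd⁴/(8D³k) = (41.3×10³)(3.7⁴)/(8·21.0³·4.2) = 24.87 → N_a = 25
Actual rate k = Gd⁴/(8D³·25) = 4.179 N/mm
Working load F = kδ = 4.179·23 = 96.116 N
C = 21.0/3.7 = 5.6757; K_W = (4C−1)/(4C−4)+0.615/C = 1.2688
τ_max = K_W·8FD/(πd³) = 1.2688·101.47 = 128.75 MPa
τ_max ≤ 141 MPa → acceptable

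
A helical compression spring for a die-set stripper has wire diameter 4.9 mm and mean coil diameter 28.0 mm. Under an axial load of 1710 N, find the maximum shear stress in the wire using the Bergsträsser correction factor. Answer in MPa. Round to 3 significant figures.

1300 MPa

Spring index C = D/d = 28.0/4.9 = 5.7143
K_B = (4C+2)/(4C−3) = 24.857/19.857 = 1.2518
τ₀ = 8FD/(πd³) = 8·1710·28.0/(π·4.9³) = 383040/369.61 = 1036.3 MPa
τ_max = K·τ₀ = 1.2518 × 1036.3 = 1297.3 MPa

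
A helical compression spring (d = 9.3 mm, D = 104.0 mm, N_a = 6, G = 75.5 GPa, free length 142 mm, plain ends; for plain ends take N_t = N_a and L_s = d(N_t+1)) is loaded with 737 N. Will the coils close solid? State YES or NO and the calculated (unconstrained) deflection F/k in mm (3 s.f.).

k = Gd⁴/(8D³N_a) = (75.5×10³)(9.3⁴)/(8·104.0³·6) = 10.46 N/mm
N_t = 6; L_s = 9.3·7 = 65.1 mm; δ_solid = L₀ − L_s = 142 − 65.1 = 76.9 mm
δ = F/k = 737/10.46 = 70.458 mm
δ < δ_solid → spring does not go solid

NO, δ = 70.5 mm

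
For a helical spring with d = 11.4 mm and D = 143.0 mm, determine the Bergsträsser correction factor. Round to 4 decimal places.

C = D/d = 143.0/11.4 = 12.5439
K_B = (4C+2)/(4C−3) = 52.175/47.175 = 1.1060

1.1060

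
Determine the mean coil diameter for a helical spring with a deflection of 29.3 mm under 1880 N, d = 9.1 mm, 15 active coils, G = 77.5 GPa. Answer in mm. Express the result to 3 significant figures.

41.0 mm

Required rate k = F/δ = 1880/29.3 = 64.164 N/mm
D = (Gd⁴/(8N_a·k))^(1/3) = (77.5×10³·9.1⁴/(8·15·64.164))^(1/3)
  = (69023.3)^(1/3) = 41.0203 mm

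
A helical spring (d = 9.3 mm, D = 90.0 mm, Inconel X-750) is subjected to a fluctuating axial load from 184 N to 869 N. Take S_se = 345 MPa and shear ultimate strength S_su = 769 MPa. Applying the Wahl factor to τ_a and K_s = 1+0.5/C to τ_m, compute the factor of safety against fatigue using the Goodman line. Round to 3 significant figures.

1.89

C = D/d = 90.0/9.3 = 9.6774; K_W = (4C−1)/(4C−4)+0.615/C = 1.1500; K_s = 1+0.5/C = 1.0517
F_a = (F_max−F_min)/2 = 342.5 N; F_m = (F_max+F_min)/2 = 526.5 N
τ_a = K_W·8F_aD/(πd³) = 1.1500 × 97.588 = 112.22 MPa
τ_m = K_s·8F_mD/(πd³) = 1.0517 × 150.01 = 157.76 MPa
Goodman: 1/n_f = τ_a/S_se + τ_m/S_su = 112.22/345 + 157.76/769 = 0.32529 + 0.20516 = 0.53044
n_f = 1/0.53044 = 1.885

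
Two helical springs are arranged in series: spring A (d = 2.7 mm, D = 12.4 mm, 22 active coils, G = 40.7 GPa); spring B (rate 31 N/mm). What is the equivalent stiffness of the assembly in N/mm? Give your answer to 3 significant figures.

5.34 N/mm

k_A = Gd⁴/(8D³N_a) = (40.7×10³)(2.7⁴)/(8·12.4³·22) = 6.4457 N/mm
Series: 1/k_eq = 1/6.4457 + 1/31 = 0.1874; k_eq = 5.3362 N/mm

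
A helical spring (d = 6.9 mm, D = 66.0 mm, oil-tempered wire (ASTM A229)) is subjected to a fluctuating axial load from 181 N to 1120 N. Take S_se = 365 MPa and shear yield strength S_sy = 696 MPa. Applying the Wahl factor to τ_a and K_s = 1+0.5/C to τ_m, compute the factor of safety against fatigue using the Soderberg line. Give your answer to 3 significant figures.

C = D/d = 66.0/6.9 = 9.5652; K_W = (4C−1)/(4C−4)+0.615/C = 1.1519; K_s = 1+0.5/C = 1.0523
F_a = (F_max−F_min)/2 = 469.5 N; F_m = (F_max+F_min)/2 = 650.5 N
τ_a = K_W·8F_aD/(πd³) = 1.1519 × 240.2 = 276.68 MPa
τ_m = K_s·8F_mD/(πd³) = 1.0523 × 332.8 = 350.2 MPa
Soderberg: 1/n_f = τ_a/S_se + τ_m/S_sy = 276.68/365 + 350.2/696 = 0.75802 + 0.50316 = 1.2612
n_f = 1/1.2612 = 0.7929

0.793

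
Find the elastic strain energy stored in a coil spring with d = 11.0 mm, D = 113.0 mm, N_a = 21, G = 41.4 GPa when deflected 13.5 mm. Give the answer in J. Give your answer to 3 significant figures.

k = Gd⁴/(8D³N_a) = (41.4×10³)(11.0⁴)/(8·113.0³·21) = 2.5005 N/mm
U = ½kδ² = 0.5 × 2.5005 × 13.5² = 227.86 N·mm = 0.22786 J

0.228 J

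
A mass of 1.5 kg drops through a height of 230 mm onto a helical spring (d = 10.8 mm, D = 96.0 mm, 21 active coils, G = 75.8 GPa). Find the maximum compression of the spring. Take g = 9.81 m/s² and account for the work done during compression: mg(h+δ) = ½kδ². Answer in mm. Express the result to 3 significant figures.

33.4 mm

k = Gd⁴/(8D³N_a) = (75.8×10³)(10.8⁴)/(8·96.0³·21) = 6.9381 N/mm
W = mg = 1.5 × 9.81 = 14.715 N
½kδ² − Wδ − Wh = 0 → δ = (W + √(W² + 2kWh))/k
δ = (14.715 + √(216.53 + 46963.4))/6.9381 = (14.715 + 217.21)/6.9381 = 33.428 mm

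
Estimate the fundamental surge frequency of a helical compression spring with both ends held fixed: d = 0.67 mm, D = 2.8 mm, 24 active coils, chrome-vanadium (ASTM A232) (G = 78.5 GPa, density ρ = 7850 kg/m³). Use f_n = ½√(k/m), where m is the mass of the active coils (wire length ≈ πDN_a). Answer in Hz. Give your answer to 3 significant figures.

k = Gd⁴/(8D³N_a) = (78.5×10³)(0.67⁴)/(8·2.8³·24) = 3.7531 N/mm = 3753.1 N/m
Wire length L = πDN_a = π·2.8·24 = 211.12 mm
m = ρ·(πd²/4)·L = 7850 × 0.35257×10⁻⁶ m² × 0.21112 m = 0.00058429 kg
f_n = ½√(k/m) = 0.5·√(3753.1/0.00058429) = 0.5·√(6.4234e+06) = 1267.2 Hz

1270 Hz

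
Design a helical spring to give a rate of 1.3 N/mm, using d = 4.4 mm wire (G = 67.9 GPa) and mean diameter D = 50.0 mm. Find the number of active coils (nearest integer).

N_a = Gd⁴/(8D³k) = (67.9×10³ × 4.4⁴)/(8 × 50.0³ × 1.3)
    = 2.54496e+07 / 1.3e+06 = 19.58 → 20 coils

20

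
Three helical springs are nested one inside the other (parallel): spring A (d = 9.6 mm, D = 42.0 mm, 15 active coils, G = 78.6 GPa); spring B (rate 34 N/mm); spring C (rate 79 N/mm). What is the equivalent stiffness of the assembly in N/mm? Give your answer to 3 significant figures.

k_A = Gd⁴/(8D³N_a) = (78.6×10³)(9.6⁴)/(8·42.0³·15) = 75.089 N/mm
Parallel: k_eq = 75.089 + 34 + 79 = 188.09 N/mm

188 N/mm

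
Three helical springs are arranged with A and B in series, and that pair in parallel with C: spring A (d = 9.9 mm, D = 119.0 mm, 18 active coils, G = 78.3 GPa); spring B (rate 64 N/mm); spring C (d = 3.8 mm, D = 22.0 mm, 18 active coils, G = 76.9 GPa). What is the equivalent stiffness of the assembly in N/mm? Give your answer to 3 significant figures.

13.4 N/mm

k_A = Gd⁴/(8D³N_a) = (78.3×10³)(9.9⁴)/(8·119.0³·18) = 3.0996 N/mm
k_C = Gd⁴/(8D³N_a) = (76.9×10³)(3.8⁴)/(8·22.0³·18) = 10.458 N/mm
Springs A,B series: k_AB = 1/(1/3.0996+1/64) = 2.9564 N/mm; parallel with C: k_eq = 2.9564+10.458 = 13.414 N/mm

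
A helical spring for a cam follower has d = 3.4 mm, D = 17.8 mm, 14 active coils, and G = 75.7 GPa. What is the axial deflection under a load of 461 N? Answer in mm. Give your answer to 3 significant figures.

k = Gd⁴/(8D³N_a) = (75.7×10³)(3.4⁴)/(8·17.8³·14) = 16.015 N/mm
δ = F/k = 461 / 16.015 = 28.785 mm

28.8 mm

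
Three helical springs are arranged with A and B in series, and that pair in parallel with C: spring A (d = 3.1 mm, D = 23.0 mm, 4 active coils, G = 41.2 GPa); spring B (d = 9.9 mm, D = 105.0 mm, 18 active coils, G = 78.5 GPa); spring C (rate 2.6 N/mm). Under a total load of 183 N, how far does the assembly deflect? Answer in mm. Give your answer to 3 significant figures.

k_A = Gd⁴/(8D³N_a) = (41.2×10³)(3.1⁴)/(8·23.0³·4) = 9.7726 N/mm
k_B = Gd⁴/(8D³N_a) = (78.5×10³)(9.9⁴)/(8·105.0³·18) = 4.5236 N/mm
Springs A,B series: k_AB = 1/(1/9.7726+1/4.5236) = 3.0922 N/mm; parallel with C: k_eq = 3.0922+2.6 = 5.6922 N/mm
δ = F/k_eq = 183/5.6922 = 32.149 mm

32.1 mm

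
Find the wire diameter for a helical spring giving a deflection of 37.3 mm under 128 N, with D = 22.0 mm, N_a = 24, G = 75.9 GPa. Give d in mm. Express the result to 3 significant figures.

Required rate k = F/δ = 128/37.3 = 3.4316 N/mm
d = (8D³N_a·k / G)^(1/4) = (8·22.0³·24·3.4316 / (75.9×10³))^0.25
  = (92.433)^0.25 = 3.1007 mm

3.10 mm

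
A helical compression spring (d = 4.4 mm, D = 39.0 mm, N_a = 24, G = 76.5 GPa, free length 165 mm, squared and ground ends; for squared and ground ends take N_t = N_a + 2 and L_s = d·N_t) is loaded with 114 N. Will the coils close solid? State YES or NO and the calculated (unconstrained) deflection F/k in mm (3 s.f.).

k = Gd⁴/(8D³N_a) = (76.5×10³)(4.4⁴)/(8·39.0³·24) = 2.5175 N/mm
N_t = 26; L_s = 4.4·26 = 114.4 mm; δ_solid = L₀ − L_s = 165 − 114.4 = 50.6 mm
δ = F/k = 114/2.5175 = 45.282 mm
δ < δ_solid → spring does not go solid

NO, δ = 45.3 mm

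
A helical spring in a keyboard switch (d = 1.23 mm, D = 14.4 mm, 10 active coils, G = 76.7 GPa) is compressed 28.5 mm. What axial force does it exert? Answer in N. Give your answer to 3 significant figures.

k = Gd⁴/(8D³N_a) = (76.7×10³)(1.23⁴)/(8·14.4³·10) = 0.73492 N/mm
F = k·δ = 0.73492 × 28.5 = 20.945 N

20.9 N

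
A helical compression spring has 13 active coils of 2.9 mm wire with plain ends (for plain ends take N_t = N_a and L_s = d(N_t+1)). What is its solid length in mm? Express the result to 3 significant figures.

40.6 mm

plain ends: N_t = N_a = 13
L_s = d·(N_t+1) = 2.9 × 14 = 40.6 mm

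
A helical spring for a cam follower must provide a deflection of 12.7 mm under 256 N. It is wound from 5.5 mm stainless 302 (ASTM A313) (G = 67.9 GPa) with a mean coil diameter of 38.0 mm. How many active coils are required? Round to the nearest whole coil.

7

Required rate k = F/δ = 256/12.7 = 20.157 N/mm
N_a = Gd⁴/(8D³k) = (67.9×10³ × 5.5⁴)/(8 × 38.0³ × 20.157)
    = 6.21327e+07 / 8.84865e+06 = 7.022 → 7 coils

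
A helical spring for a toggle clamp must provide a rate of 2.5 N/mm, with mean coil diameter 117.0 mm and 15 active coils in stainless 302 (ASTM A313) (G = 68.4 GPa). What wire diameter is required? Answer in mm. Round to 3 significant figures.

d = (8D³N_a·k / G)^(1/4) = (8·117.0³·15·2.5 / (68.4×10³))^0.25
  = (7024.6)^0.25 = 9.1549 mm

9.15 mm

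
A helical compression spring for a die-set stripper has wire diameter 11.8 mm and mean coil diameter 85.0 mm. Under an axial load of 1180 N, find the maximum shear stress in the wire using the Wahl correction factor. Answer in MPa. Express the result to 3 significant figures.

188 MPa

Spring index C = D/d = 85.0/11.8 = 7.2034
K_W = (4C−1)/(4C−4) + 0.615/C = 27.814/24.814 + 0.0854 = 1.2063
τ₀ = 8FD/(πd³) = 8·1180·85.0/(π·11.8³) = 802400/5161.7 = 155.45 MPa
τ_max = K·τ₀ = 1.2063 × 155.45 = 187.52 MPa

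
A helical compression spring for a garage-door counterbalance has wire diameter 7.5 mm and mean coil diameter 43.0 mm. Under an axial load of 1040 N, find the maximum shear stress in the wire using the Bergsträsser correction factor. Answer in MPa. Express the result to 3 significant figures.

Spring index C = D/d = 43.0/7.5 = 5.7333
K_B = (4C+2)/(4C−3) = 24.933/19.933 = 1.2508
τ₀ = 8FD/(πd³) = 8·1040·43.0/(π·7.5³) = 357760/1325.4 = 269.93 MPa
τ_max = K·τ₀ = 1.2508 × 269.93 = 337.64 MPa

338 MPa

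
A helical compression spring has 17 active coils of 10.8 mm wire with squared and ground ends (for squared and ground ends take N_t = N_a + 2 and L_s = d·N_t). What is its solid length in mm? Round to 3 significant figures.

205 mm

squared and ground ends: N_t = N_a + 2 = 17 + 2 = 19
L_s = d·N_t = 10.8 × 19 = 205.2 mm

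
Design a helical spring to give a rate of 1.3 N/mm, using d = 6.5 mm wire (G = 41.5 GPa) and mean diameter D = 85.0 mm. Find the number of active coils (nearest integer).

12

N_a = Gd⁴/(8D³k) = (41.5×10³ × 6.5⁴)/(8 × 85.0³ × 1.3)
    = 7.40801e+07 / 6.3869e+06 = 11.6 → 12 coils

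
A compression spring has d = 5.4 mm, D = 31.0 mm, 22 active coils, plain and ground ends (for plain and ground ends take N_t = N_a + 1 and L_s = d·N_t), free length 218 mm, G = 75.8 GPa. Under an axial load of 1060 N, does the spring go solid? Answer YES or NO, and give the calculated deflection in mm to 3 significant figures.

k = Gd⁴/(8D³N_a) = (75.8×10³)(5.4⁴)/(8·31.0³·22) = 12.293 N/mm
N_t = 23; L_s = 5.4·23 = 124.2 mm; δ_solid = L₀ − L_s = 218 − 124.2 = 93.8 mm
δ = F/k = 1060/12.293 = 86.23 mm
δ < δ_solid → spring does not go solid

NO, δ = 86.2 mm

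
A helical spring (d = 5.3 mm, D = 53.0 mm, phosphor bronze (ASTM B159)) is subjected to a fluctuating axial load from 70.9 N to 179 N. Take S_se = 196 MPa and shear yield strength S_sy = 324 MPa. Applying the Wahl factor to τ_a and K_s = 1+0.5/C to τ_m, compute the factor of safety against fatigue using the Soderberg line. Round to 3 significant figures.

C = D/d = 53.0/5.3 = 10.0000; K_W = (4C−1)/(4C−4)+0.615/C = 1.1448; K_s = 1+0.5/C = 1.0500
F_a = (F_max−F_min)/2 = 54.05 N; F_m = (F_max+F_min)/2 = 124.95 N
τ_a = K_W·8F_aD/(πd³) = 1.1448 × 48.999 = 56.095 MPa
τ_m = K_s·8F_mD/(πd³) = 1.0500 × 113.27 = 118.94 MPa
Soderberg: 1/n_f = τ_a/S_se + τ_m/S_sy = 56.095/196 + 118.94/324 = 0.28620 + 0.36709 = 0.65329
n_f = 1/0.65329 = 1.531

1.53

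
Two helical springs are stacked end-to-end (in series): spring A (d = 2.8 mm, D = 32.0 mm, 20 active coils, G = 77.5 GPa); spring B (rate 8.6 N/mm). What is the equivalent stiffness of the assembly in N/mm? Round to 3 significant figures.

0.822 N/mm

k_A = Gd⁴/(8D³N_a) = (77.5×10³)(2.8⁴)/(8·32.0³·20) = 0.90858 N/mm
Series: 1/k_eq = 1/0.90858 + 1/8.6 = 1.2169; k_eq = 0.82176 N/mm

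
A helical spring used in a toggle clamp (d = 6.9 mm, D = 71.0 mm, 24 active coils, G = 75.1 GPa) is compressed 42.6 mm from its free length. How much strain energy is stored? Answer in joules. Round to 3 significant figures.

2.25 J

k = Gd⁴/(8D³N_a) = (75.1×10³)(6.9⁴)/(8·71.0³·24) = 2.4772 N/mm
U = ½kδ² = 0.5 × 2.4772 × 42.6² = 2247.8 N·mm = 2.2478 J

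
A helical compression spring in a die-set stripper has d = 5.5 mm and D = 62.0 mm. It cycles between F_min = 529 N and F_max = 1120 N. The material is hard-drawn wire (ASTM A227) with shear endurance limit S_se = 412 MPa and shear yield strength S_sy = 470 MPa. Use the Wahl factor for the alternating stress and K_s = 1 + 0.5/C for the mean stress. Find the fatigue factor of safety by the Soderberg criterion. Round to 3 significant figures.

C = D/d = 62.0/5.5 = 11.2727; K_W = (4C−1)/(4C−4)+0.615/C = 1.1276; K_s = 1+0.5/C = 1.0444
F_a = (F_max−F_min)/2 = 295.5 N; F_m = (F_max+F_min)/2 = 824.5 N
τ_a = K_W·8F_aD/(πd³) = 1.1276 × 280.41 = 316.19 MPa
τ_m = K_s·8F_mD/(πd³) = 1.0444 × 782.41 = 817.11 MPa
Soderberg: 1/n_f = τ_a/S_se + τ_m/S_sy = 316.19/412 + 817.11/470 = 0.76744 + 1.73854 = 2.506
n_f = 1/2.506 = 0.399

0.399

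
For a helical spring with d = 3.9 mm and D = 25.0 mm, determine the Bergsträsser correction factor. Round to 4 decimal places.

C = D/d = 25.0/3.9 = 6.4103
K_B = (4C+2)/(4C−3) = 27.641/22.641 = 1.2208

1.2208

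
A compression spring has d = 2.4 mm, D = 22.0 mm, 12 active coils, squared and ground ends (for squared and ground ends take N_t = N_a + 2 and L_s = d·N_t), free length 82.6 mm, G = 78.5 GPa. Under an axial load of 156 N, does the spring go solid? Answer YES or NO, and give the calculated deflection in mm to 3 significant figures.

YES, δ = 61.2 mm

k = Gd⁴/(8D³N_a) = (78.5×10³)(2.4⁴)/(8·22.0³·12) = 2.5479 N/mm
N_t = 14; L_s = 2.4·14 = 33.6 mm; δ_solid = L₀ − L_s = 82.6 − 33.6 = 49 mm
δ = F/k = 156/2.5479 = 61.228 mm
δ ≥ δ_solid → spring goes solid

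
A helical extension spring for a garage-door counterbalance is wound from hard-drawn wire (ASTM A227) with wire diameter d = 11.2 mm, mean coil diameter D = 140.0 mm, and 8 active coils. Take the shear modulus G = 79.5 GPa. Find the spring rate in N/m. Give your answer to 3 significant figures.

k = Gd⁴/(8D³N_a) = (79.5×10³ × 11.2⁴) / (8 × 140.0³ × 8)
  = 1.25095e+09 / 1.75616e+08 = 7.1232 N/mm = 7123.2 N/m

7120 N/m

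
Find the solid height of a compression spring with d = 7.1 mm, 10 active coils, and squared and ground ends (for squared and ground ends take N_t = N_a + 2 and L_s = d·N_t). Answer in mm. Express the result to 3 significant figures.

85.2 mm

squared and ground ends: N_t = N_a + 2 = 10 + 2 = 12
L_s = d·N_t = 7.1 × 12 = 85.2 mm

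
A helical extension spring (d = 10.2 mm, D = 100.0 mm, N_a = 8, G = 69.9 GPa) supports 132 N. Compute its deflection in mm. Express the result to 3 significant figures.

k = Gd⁴/(8D³N_a) = (69.9×10³)(10.2⁴)/(8·100.0³·8) = 11.822 N/mm
δ = F/k = 132 / 11.822 = 11.165 mm

11.2 mm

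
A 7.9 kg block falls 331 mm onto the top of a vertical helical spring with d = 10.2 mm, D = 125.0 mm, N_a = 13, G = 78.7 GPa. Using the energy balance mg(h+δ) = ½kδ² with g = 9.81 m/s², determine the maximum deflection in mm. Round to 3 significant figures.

k = Gd⁴/(8D³N_a) = (78.7×10³)(10.2⁴)/(8·125.0³·13) = 4.1938 N/mm
W = mg = 7.9 × 9.81 = 77.499 N
½kδ² − Wδ − Wh = 0 → δ = (W + √(W² + 2kWh))/k
δ = (77.499 + √(6006.1 + 215162))/4.1938 = (77.499 + 470.29)/4.1938 = 130.62 mm

131 mm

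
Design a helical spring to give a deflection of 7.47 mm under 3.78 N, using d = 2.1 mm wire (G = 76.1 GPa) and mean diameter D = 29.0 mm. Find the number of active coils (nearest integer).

15

Required rate k = F/δ = 3.78/7.47 = 0.50602 N/mm
N_a = Gd⁴/(8D³k) = (76.1×10³ × 2.1⁴)/(8 × 29.0³ × 0.50602)
    = 1.48e+06 / 98731.4 = 14.99 → 15 coils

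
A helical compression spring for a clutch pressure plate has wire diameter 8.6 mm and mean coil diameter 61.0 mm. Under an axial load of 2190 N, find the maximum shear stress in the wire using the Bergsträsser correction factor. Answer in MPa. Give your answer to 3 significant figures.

640 MPa

Spring index C = D/d = 61.0/8.6 = 7.0930
K_B = (4C+2)/(4C−3) = 30.372/25.372 = 1.1971
τ₀ = 8FD/(πd³) = 8·2190·61.0/(π·8.6³) = 1.06872e+06/1998.2 = 534.83 MPa
τ_max = K·τ₀ = 1.1971 × 534.83 = 640.23 MPa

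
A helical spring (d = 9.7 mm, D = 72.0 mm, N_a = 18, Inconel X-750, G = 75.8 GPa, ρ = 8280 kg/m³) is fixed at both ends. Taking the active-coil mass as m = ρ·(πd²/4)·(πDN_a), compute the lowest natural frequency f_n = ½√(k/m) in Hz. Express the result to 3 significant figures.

35.4 Hz

k = Gd⁴/(8D³N_a) = (75.8×10³)(9.7⁴)/(8·72.0³·18) = 12.485 N/mm = 12485 N/m
Wire length L = πDN_a = π·72.0·18 = 4071.5 mm
m = ρ·(πd²/4)·L = 8280 × 73.898×10⁻⁶ m² × 4.0715 m = 2.4913 kg
f_n = ½√(k/m) = 0.5·√(12485/2.4913) = 0.5·√(5011.6) = 35.396 Hz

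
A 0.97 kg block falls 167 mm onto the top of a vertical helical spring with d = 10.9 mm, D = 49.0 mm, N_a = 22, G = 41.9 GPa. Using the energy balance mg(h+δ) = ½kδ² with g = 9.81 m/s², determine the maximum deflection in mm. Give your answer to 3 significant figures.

10.9 mm

k = Gd⁴/(8D³N_a) = (41.9×10³)(10.9⁴)/(8·49.0³·22) = 28.564 N/mm
W = mg = 0.97 × 9.81 = 9.5157 N
½kδ² − Wδ − Wh = 0 → δ = (W + √(W² + 2kWh))/k
δ = (9.5157 + √(90.549 + 90783.4))/28.564 = (9.5157 + 301.45)/28.564 = 10.887 mm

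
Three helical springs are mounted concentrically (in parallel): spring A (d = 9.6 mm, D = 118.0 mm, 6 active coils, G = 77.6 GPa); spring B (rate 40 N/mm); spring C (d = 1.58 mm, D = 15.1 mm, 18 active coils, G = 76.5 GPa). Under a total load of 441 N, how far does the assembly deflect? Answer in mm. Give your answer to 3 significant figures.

8.94 mm

k_A = Gd⁴/(8D³N_a) = (77.6×10³)(9.6⁴)/(8·118.0³·6) = 8.3572 N/mm
k_C = Gd⁴/(8D³N_a) = (76.5×10³)(1.58⁴)/(8·15.1³·18) = 0.9616 N/mm
Parallel: k_eq = 8.3572 + 40 + 0.9616 = 49.319 N/mm
δ = F/k_eq = 441/49.319 = 8.9418 mm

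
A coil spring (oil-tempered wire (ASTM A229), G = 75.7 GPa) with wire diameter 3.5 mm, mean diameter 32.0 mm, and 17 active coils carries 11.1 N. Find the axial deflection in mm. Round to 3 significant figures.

4.35 mm

k = Gd⁴/(8D³N_a) = (75.7×10³)(3.5⁴)/(8·32.0³·17) = 2.5491 N/mm
δ = F/k = 11.1 / 2.5491 = 4.3546 mm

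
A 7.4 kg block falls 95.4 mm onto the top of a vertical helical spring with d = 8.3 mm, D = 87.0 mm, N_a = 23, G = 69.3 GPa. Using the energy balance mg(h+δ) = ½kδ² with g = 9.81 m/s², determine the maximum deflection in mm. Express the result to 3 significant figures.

103 mm

k = Gd⁴/(8D³N_a) = (69.3×10³)(8.3⁴)/(8·87.0³·23) = 2.7144 N/mm
W = mg = 7.4 × 9.81 = 72.594 N
½kδ² − Wδ − Wh = 0 → δ = (W + √(W² + 2kWh))/k
δ = (72.594 + √(5269.9 + 37596.6))/2.7144 = (72.594 + 207.04)/2.7144 = 103.02 mm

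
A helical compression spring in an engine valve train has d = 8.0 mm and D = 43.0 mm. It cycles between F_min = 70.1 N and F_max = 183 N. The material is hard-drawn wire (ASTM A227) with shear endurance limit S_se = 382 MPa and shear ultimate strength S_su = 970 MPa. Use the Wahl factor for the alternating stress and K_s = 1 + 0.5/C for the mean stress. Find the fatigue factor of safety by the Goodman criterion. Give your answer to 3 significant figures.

C = D/d = 43.0/8.0 = 5.3750; K_W = (4C−1)/(4C−4)+0.615/C = 1.2858; K_s = 1+0.5/C = 1.0930
F_a = (F_max−F_min)/2 = 56.45 N; F_m = (F_max+F_min)/2 = 126.55 N
τ_a = K_W·8F_aD/(πd³) = 1.2858 × 12.073 = 15.524 MPa
τ_m = K_s·8F_mD/(πd³) = 1.0930 × 27.065 = 29.582 MPa
Goodman: 1/n_f = τ_a/S_se + τ_m/S_su = 15.524/382 + 29.582/970 = 0.04064 + 0.03050 = 0.071135
n_f = 1/0.071135 = 14.06

14.1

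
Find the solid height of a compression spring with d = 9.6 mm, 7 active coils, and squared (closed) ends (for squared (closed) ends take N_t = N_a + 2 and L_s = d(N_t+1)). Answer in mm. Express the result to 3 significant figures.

96.0 mm

squared (closed) ends: N_t = N_a + 2 = 7 + 2 = 9
L_s = d·(N_t+1) = 9.6 × 10 = 96 mm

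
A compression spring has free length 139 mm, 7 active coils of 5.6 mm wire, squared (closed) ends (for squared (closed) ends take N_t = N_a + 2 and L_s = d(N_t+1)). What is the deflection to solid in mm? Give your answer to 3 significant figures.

N_t = 9; L_s = 5.6·10 = 56 mm
δ_solid = L₀ − L_s = 139 − 56 = 83 mm

83.0 mm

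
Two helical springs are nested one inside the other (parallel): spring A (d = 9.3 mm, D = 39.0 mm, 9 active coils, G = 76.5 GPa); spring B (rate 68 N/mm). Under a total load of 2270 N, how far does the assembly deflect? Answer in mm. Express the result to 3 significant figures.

11.2 mm

k_A = Gd⁴/(8D³N_a) = (76.5×10³)(9.3⁴)/(8·39.0³·9) = 133.99 N/mm
Parallel: k_eq = 133.99 + 68 = 201.99 N/mm
δ = F/k_eq = 2270/201.99 = 11.238 mm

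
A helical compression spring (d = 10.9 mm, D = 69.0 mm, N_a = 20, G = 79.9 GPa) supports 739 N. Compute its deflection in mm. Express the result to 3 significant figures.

k = Gd⁴/(8D³N_a) = (79.9×10³)(10.9⁴)/(8·69.0³·20) = 21.458 N/mm
δ = F/k = 739 / 21.458 = 34.44 mm

34.4 mm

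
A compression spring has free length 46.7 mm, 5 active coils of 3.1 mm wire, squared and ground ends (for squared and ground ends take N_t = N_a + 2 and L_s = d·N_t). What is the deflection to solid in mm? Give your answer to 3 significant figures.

N_t = 7; L_s = 3.1·7 = 21.7 mm
δ_solid = L₀ − L_s = 46.7 − 21.7 = 25 mm

25.0 mm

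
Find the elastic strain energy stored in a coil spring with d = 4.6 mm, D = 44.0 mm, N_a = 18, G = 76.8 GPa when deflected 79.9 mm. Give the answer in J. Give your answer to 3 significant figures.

8.95 J

k = Gd⁴/(8D³N_a) = (76.8×10³)(4.6⁴)/(8·44.0³·18) = 2.8033 N/mm
U = ½kδ² = 0.5 × 2.8033 × 79.9² = 8948.2 N·mm = 8.9482 J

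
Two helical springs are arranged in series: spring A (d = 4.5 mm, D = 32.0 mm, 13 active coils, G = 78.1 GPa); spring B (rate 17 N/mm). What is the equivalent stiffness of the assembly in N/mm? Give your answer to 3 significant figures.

k_A = Gd⁴/(8D³N_a) = (78.1×10³)(4.5⁴)/(8·32.0³·13) = 9.3976 N/mm
Series: 1/k_eq = 1/9.3976 + 1/17 = 0.16523; k_eq = 6.052 N/mm

6.05 N/mm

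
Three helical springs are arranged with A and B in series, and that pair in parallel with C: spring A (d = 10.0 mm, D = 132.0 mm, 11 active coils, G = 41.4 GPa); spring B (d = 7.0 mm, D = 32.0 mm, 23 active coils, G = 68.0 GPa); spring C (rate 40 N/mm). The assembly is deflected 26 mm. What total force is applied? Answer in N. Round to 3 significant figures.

k_A = Gd⁴/(8D³N_a) = (41.4×10³)(10.0⁴)/(8·132.0³·11) = 2.0455 N/mm
k_B = Gd⁴/(8D³N_a) = (68.0×10³)(7.0⁴)/(8·32.0³·23) = 27.079 N/mm
Springs A,B series: k_AB = 1/(1/2.0455+1/27.079) = 1.9018 N/mm; parallel with C: k_eq = 1.9018+40 = 41.902 N/mm
F = k_eq·δ = 41.902·26 = 1089.4 N

1090 N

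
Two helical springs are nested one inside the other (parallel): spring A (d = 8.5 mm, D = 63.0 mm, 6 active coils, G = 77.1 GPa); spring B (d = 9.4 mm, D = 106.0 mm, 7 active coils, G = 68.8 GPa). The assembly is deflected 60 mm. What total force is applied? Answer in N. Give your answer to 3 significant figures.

k_A = Gd⁴/(8D³N_a) = (77.1×10³)(8.5⁴)/(8·63.0³·6) = 33.533 N/mm
k_B = Gd⁴/(8D³N_a) = (68.8×10³)(9.4⁴)/(8·106.0³·7) = 8.0537 N/mm
Parallel: k_eq = 33.533 + 8.0537 = 41.586 N/mm
F = k_eq·δ = 41.586·60 = 2495.2 N

2500 N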